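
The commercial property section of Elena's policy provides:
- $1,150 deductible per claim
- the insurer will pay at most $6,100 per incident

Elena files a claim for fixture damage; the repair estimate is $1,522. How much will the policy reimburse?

Subtract the deductible: $1,522 − $1,150 = $372.
$372 ≤ $6,100, so the limit doesn't bind; insurer pays $372.

$372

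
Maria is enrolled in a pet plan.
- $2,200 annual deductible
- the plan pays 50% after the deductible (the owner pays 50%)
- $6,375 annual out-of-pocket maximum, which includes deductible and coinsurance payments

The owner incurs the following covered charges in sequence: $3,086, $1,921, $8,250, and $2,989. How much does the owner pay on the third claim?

Claim 1 — $3,086: $2,200 to deductible, leaving $886; owner's 50% is $443. Owner pays $2,643; OOP now $2,643.
Claim 2 — $1,921: 50% coinsurance on $1,921 = $960.50. Cost to owner: $960.50. OOP to date $3,603.50.
Claim 3 — $8,250: deductible already satisfied, so owner's share is 50% × $8,250 = $4,125. Adding that to $3,603.50 gives $7,728.50, past the $6,375 cap; owner pays only $6,375 − $3,603.50 = $2,771.50.

$2,771.50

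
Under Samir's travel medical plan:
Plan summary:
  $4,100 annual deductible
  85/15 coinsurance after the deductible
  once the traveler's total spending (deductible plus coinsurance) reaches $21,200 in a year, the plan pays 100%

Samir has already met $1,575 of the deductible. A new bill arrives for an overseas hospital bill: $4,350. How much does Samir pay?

$2,798.75

Deductible still to meet: $4,100 − $1,575 = $2,525.
The remaining $1,825 (= $4,350 − $2,525) moves to coinsurance.
Traveler's 15% share of $1,825 is $273.75.
Traveler responsibility before any cap: $2,525 + $273.75 = $2,798.75.
Year-to-date out-of-pocket becomes $1,575 + $2,798.75 = $4,373.75, still under the $21,200 maximum, so no cap applies.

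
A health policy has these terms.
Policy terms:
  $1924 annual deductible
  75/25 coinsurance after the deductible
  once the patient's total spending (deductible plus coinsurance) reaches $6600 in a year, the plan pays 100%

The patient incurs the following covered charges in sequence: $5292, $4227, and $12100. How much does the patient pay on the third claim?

$2777.25

Claim 1 — $5292: $1924 finishes the deductible; $3368 goes to coinsurance; patient's 25% is $842. Cost to patient: $2766. OOP to date $2766.
Claim 2 — $4227: deductible already satisfied, so patient's share is 25% × $4227 = $1056.75. Cost to patient: $1056.75. OOP to date $3822.75.
Claim 3 — $12100: deductible met; 25% of $12100 = $3025. That would push OOP to $6847.75, over the $6600 cap, so patient pays $6600 − $3822.75 = $2777.25.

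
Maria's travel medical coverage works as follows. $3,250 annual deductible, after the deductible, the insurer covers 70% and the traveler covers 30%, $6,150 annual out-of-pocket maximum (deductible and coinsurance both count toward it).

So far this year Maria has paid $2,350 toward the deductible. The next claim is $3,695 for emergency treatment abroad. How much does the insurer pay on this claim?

$2,350 of the $3,250 deductible is already met, leaving $900.
The remaining $2,795 (= $3,695 − $900) moves to coinsurance.
Coinsurance: $2,795 × 30% = $838.50.
Traveler responsibility before any cap: $900 + $838.50 = $1,738.50.
Year-to-date out-of-pocket becomes $2,350 + $1,738.50 = $4,088.50, still under the $6,150 maximum, so no cap applies.
The insurer covers the remainder: $3,695 − $1,738.50 = $1,956.50.

$1,956.50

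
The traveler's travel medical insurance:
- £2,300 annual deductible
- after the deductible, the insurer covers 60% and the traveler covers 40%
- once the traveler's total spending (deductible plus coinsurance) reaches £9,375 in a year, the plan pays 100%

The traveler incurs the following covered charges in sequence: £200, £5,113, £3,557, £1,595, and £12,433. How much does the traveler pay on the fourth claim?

£638

Claim 1 — £200: all of it applies to the deductible. Cost to traveler: £200. OOP to date £200.
Claim 2 — £5,113: £2,100 to deductible, leaving £3,013; 40% of £3,013 = £1,205.20. Traveler owes £3,305.20 (running OOP £3,505.20).
Claim 3 — £3,557: 40% coinsurance on £3,557 = £1,422.80. Traveler owes £1,422.80 (running OOP £4,928).
Claim 4 — £1,595: deductible met; 40% of £1,595 = £638. Traveler pays £638; OOP now £5,566.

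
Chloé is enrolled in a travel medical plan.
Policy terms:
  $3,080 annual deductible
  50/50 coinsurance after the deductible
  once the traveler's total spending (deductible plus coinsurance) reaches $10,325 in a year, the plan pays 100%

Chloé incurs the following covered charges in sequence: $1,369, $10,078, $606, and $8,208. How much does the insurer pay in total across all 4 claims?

$9,936

#1 ($1,369): entire amount goes to the deductible. Traveler owes $1,369 (running OOP $1,369). Plan pays $1,369 − $1,369 = $0.
#2 ($10,078): deductible takes $1,711, $8,367 remains; 50% of $8,367 = $4,183.50. Traveler owes $5,894.50 (running OOP $7,263.50). Insurer: $10,078 − $5,894.50 = $4,183.50.
#3 ($606): deductible met; 50% of $606 = $303. Traveler owes $303 (running OOP $7,566.50). Insurer: $606 − $303 = $303.
#4 ($8,208): 50% coinsurance on $8,208 = $4,104. OOP would hit $11,670.50 > $10,325, so the cap limits the traveler to $10,325 − $7,566.50 = $2,758.50. Plan pays $8,208 − $2,758.50 = $5,449.50.
Insurer total = bills − traveler's total = $20,261 − $10,325 = $9,936.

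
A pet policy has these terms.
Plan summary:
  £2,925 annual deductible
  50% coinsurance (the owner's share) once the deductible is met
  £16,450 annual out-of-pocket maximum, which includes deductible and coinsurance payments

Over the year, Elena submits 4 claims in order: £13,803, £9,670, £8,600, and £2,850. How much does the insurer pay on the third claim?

£5,349

Bill 1, £13,803: £2,925 to deductible, leaving £10,878; owner's 50% is £5,439. Owner pays £8,364; OOP now £8,364. Insurer: £13,803 − £8,364 = £5,439.
Bill 2, £9,670: 50% coinsurance on £9,670 = £4,835. Owner owes £4,835 (running OOP £13,199). Insurer: £9,670 − £4,835 = £4,835.
Bill 3, £8,600: deductible met; 50% of £8,600 = £4,300. OOP would hit £17,499 > £16,450, so the cap limits the owner to £16,450 − £13,199 = £3,251. Plan pays £8,600 − £3,251 = £5,349.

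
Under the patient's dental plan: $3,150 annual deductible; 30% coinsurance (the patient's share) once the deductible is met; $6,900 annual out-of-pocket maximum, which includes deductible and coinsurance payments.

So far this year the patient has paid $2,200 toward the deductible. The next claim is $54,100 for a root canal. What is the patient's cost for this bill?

Deductible still to meet: $3,150 − $2,200 = $950.
That leaves $54,100 − $950 = $53,150 for coinsurance.
30% of $53,150 = $15,945 falls to the patient.
Patient responsibility before any cap: $950 + $15,945 = $16,895.
That would bring total out-of-pocket to $19,095, past the $6,900 cap. The patient is capped at $6,900 − $2,200 = $4,700 on this claim.

$4,700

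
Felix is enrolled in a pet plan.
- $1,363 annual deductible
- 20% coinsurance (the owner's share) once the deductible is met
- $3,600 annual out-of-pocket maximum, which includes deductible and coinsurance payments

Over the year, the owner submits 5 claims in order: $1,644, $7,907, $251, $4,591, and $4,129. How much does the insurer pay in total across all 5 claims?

Bill 1, $1,644: $1,363 to deductible, leaving $281; owner's 20% is $56.20. Cost to owner: $1,419.20. OOP to date $1,419.20. Plan pays $1,644 − $1,419.20 = $224.80.
Bill 2, $7,907: deductible met; 20% of $7,907 = $1,581.40. Owner pays $1,581.40; OOP now $3,000.60. Insurer: $7,907 − $1,581.40 = $6,325.60.
Bill 3, $251: 20% coinsurance on $251 = $50.20. Cost to owner: $50.20. OOP to date $3,050.80. Insurer: $251 − $50.20 = $200.80.
Bill 4, $4,591: deductible met; 20% of $4,591 = $918.20. Adding that to $3,050.80 gives $3,969, past the $3,600 cap; owner pays only $3,600 − $3,050.80 = $549.20. Plan pays $4,591 − $549.20 = $4,041.80.
Bill 5, $4,129: deductible already satisfied, so owner's share is 20% × $4,129 = $825.80. That would push OOP to $4,425.80, over the $3,600 cap, so owner pays $3,600 − $3,600 = $0. Insurer: $4,129 − $0 = $4,129.
Insurer total = bills − owner's total = $18,522 − $3,600 = $14,922.

$14,922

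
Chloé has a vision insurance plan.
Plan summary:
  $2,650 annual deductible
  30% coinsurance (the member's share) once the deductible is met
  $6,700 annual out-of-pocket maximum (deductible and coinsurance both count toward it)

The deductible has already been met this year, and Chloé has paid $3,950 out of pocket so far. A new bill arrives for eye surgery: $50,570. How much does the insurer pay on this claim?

$47,820

With the deductible met, the entire $50,570 is subject to coinsurance.
Coinsurance: $50,570 × 30% = $15,171.
Year-to-date out-of-pocket would reach $3,950 + $15,171 = $19,121, above the $6,700 maximum, so the member pays only $6,700 − $3,950 = $2,750.
The plan picks up $50,570 − $2,750 = $47,820.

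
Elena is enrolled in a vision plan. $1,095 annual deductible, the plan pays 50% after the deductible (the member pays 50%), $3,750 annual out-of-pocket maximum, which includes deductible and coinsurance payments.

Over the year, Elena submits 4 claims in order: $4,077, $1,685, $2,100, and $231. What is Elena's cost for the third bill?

$321.50

Bill 1, $4,077: deductible takes $1,095, $2,982 remains; 50% of $2,982 = $1,491. Member owes $2,586 (running OOP $2,586).
Bill 2, $1,685: 50% coinsurance on $1,685 = $842.50. Member pays $842.50; OOP now $3,428.50.
Bill 3, $2,100: deductible met; 50% of $2,100 = $1,050. That would push OOP to $4,478.50, over the $3,750 cap, so member pays $3,750 − $3,428.50 = $321.50.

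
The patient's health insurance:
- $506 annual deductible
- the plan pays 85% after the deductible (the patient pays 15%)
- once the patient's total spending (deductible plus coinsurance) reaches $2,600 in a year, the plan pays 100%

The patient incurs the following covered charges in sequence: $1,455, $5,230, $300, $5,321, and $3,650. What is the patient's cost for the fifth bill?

Bill 1, $1,455: deductible takes $506, $949 remains; 15% of $949 = $142.35. Patient owes $648.35 (running OOP $648.35).
Bill 2, $5,230: deductible already satisfied, so patient's share is 15% × $5,230 = $784.50. Patient owes $784.50 (running OOP $1,432.85).
Bill 3, $300: 15% coinsurance on $300 = $45. Patient owes $45 (running OOP $1,477.85).
Bill 4, $5,321: deductible already satisfied, so patient's share is 15% × $5,321 = $798.15. Patient pays $798.15; OOP now $2,276.
Bill 5, $3,650: 15% coinsurance on $3,650 = $547.50. That would push OOP to $2,823.50, over the $2,600 cap, so patient pays $2,600 − $2,276 = $324.

$324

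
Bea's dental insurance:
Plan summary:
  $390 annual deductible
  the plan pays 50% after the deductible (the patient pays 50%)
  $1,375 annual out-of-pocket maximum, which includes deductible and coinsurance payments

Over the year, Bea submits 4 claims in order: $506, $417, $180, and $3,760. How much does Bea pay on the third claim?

$90

Claim 1 ($506): deductible takes $390, $116 remains; patient's 50% is $58. Cost to patient: $448. OOP to date $448.
Claim 2 ($417): 50% coinsurance on $417 = $208.50. Patient owes $208.50 (running OOP $656.50).
Claim 3 ($180): 50% coinsurance on $180 = $90. Cost to patient: $90. OOP to date $746.50.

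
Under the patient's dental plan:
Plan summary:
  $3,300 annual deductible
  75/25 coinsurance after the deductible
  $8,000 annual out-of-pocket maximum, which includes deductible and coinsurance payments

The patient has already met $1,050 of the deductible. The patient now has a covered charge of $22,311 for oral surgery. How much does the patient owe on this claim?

Deductible still to meet: $3,300 − $1,050 = $2,250.
That leaves $22,311 − $2,250 = $20,061 for coinsurance.
Patient's 25% share of $20,061 is $5,015.25.
So the patient owes $2,250 + $5,015.25 = $7,265.25 before any cap.
Adding $7,265.25 to the $1,050 already spent would give $8,315.25, which exceeds the $8,000 cap; the patient pays just $8,000 − $1,050 = $6,950.

$6,950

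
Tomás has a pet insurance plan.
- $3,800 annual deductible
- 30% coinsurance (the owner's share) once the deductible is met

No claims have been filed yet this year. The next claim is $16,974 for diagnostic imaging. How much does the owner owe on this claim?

$7,752.20

The full $3,800 deductible is still open; $3,800 of this bill applies to it.
The remaining $13,174 (= $16,974 − $3,800) moves to coinsurance.
Owner's 30% share of $13,174 is $3,952.20.
That puts the owner's cost at $3,800 + $3,952.20 = $7,752.20.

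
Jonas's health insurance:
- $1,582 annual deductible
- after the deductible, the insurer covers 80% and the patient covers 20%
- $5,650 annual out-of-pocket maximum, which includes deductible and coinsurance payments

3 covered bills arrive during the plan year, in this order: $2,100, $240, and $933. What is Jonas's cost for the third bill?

$186.60

Claim 1 ($2,100): $1,582 to deductible, leaving $518; patient's 20% is $103.60. Cost to patient: $1,685.60. OOP to date $1,685.60.
Claim 2 ($240): 20% coinsurance on $240 = $48. Cost to patient: $48. OOP to date $1,733.60.
Claim 3 ($933): deductible met; 20% of $933 = $186.60. Patient pays $186.60; OOP now $1,920.20.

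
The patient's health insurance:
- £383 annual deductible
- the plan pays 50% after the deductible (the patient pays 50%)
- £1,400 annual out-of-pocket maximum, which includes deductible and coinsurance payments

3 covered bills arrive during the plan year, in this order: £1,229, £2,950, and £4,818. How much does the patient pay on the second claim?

£594

#1 (£1,229): £383 to deductible, leaving £846; coinsurance £846 × 50% = £423. Patient pays £806; OOP now £806.
#2 (£2,950): 50% coinsurance on £2,950 = £1,475. That would push OOP to £2,281, over the £1,400 cap, so patient pays £1,400 − £806 = £594.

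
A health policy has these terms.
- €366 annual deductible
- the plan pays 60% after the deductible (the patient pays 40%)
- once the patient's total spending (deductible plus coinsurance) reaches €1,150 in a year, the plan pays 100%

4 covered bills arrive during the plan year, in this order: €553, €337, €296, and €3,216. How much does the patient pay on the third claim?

€118.40

Bill 1, €553: €366 to deductible, leaving €187; coinsurance €187 × 40% = €74.80. Cost to patient: €440.80. OOP to date €440.80.
Bill 2, €337: 40% coinsurance on €337 = €134.80. Cost to patient: €134.80. OOP to date €575.60.
Bill 3, €296: 40% coinsurance on €296 = €118.40. Cost to patient: €118.40. OOP to date €694.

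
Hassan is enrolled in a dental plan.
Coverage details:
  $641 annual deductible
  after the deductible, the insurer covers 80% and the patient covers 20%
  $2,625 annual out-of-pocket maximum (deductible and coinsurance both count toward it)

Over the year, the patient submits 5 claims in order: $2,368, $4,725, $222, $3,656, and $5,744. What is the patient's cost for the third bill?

Claim 1 — $2,368: deductible takes $641, $1,727 remains; coinsurance $1,727 × 20% = $345.40. Patient pays $986.40; OOP now $986.40.
Claim 2 — $4,725: deductible met; 20% of $4,725 = $945. Patient pays $945; OOP now $1,931.40.
Claim 3 — $222: deductible already satisfied, so patient's share is 20% × $222 = $44.40. Patient owes $44.40 (running OOP $1,975.80).

$44.40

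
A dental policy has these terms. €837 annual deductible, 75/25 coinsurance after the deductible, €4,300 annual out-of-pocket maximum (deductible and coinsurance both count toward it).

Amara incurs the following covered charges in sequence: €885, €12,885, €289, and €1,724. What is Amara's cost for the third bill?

€72.25

#1 (€885): deductible takes €837, €48 remains; coinsurance €48 × 25% = €12. Cost to patient: €849. OOP to date €849.
#2 (€12,885): deductible met; 25% of €12,885 = €3,221.25. Patient owes €3,221.25 (running OOP €4,070.25).
#3 (€289): deductible already satisfied, so patient's share is 25% × €289 = €72.25. Patient pays €72.25; OOP now €4,142.50.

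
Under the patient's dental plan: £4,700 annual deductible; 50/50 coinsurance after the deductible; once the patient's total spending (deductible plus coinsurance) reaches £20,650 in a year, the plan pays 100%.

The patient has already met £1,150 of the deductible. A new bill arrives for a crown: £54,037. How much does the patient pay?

Deductible still to meet: £4,700 − £1,150 = £3,550.
After the £3,550 deductible portion, £54,037 − £3,550 = £50,487 is subject to coinsurance.
Coinsurance: £50,487 × 50% = £25,243.50.
So the patient owes £3,550 + £25,243.50 = £28,793.50 before any cap.
That would bring total out-of-pocket to £29,943.50, past the £20,650 cap. The patient is capped at £20,650 − £1,150 = £19,500 on this claim.

£19,500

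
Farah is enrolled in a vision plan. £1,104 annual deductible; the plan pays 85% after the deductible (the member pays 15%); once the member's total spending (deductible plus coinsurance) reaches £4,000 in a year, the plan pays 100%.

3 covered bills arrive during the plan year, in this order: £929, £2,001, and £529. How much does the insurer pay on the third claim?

£449.65

Claim 1 (£929): all of it applies to the deductible. Member owes £929 (running OOP £929). Plan pays £929 − £929 = £0.
Claim 2 (£2,001): deductible takes £175, £1,826 remains; member's 15% is £273.90. Member pays £448.90; OOP now £1,377.90. Plan pays £2,001 − £448.90 = £1,552.10.
Claim 3 (£529): deductible already satisfied, so member's share is 15% × £529 = £79.35. Member owes £79.35 (running OOP £1,457.25). Plan pays £529 − £79.35 = £449.65.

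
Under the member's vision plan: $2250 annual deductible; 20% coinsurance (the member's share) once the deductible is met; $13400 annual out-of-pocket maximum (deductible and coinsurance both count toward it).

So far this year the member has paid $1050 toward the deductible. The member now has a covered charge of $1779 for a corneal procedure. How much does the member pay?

$1315.80

Deductible still to meet: $2250 − $1050 = $1200.
After the $1200 deductible portion, $1779 − $1200 = $579 is subject to coinsurance.
20% of $579 = $115.80 falls to the member.
Member responsibility before any cap: $1200 + $115.80 = $1315.80.
Year-to-date out-of-pocket becomes $1050 + $1315.80 = $2365.80, still under the $13400 maximum, so no cap applies.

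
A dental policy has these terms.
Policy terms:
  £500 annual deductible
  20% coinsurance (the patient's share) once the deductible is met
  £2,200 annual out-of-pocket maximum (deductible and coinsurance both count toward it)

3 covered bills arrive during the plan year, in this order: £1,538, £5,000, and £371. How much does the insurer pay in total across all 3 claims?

£5,127.20

#1 (£1,538): £500 to deductible, leaving £1,038; 20% of £1,038 = £207.60. Cost to patient: £707.60. OOP to date £707.60. Insurer: £1,538 − £707.60 = £830.40.
#2 (£5,000): deductible met; 20% of £5,000 = £1,000. Cost to patient: £1,000. OOP to date £1,707.60. Plan pays £5,000 − £1,000 = £4,000.
#3 (£371): 20% coinsurance on £371 = £74.20. Patient pays £74.20; OOP now £1,781.80. Insurer: £371 − £74.20 = £296.80.
Insurer total: £830.40 + £4,000 + £296.80 = £5,127.20.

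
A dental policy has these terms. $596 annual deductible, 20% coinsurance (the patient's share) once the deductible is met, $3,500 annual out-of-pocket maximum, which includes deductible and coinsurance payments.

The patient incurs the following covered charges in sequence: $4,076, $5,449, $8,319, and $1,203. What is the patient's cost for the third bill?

$1,118.20

Claim 1 — $4,076: $596 finishes the deductible; $3,480 goes to coinsurance; coinsurance $3,480 × 20% = $696. Patient pays $1,292; OOP now $1,292.
Claim 2 — $5,449: 20% coinsurance on $5,449 = $1,089.80. Patient pays $1,089.80; OOP now $2,381.80.
Claim 3 — $8,319: deductible already satisfied, so patient's share is 20% × $8,319 = $1,663.80. OOP would hit $4,045.60 > $3,500, so the cap limits the patient to $3,500 − $2,381.80 = $1,118.20.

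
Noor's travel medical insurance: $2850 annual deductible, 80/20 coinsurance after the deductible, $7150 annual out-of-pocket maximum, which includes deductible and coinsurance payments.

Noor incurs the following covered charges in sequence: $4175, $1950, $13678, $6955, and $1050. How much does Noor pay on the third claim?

#1 ($4175): $2850 finishes the deductible; $1325 goes to coinsurance; 20% of $1325 = $265. Cost to traveler: $3115. OOP to date $3115.
#2 ($1950): deductible met; 20% of $1950 = $390. Cost to traveler: $390. OOP to date $3505.
#3 ($13678): 20% coinsurance on $13678 = $2735.60. Traveler owes $2735.60 (running OOP $6240.60).

$2735.60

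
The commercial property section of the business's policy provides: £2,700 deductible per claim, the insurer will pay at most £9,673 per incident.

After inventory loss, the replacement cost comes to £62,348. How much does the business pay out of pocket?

Less the £2,700 deductible: £62,348 − £2,700 = £59,648.
The £9,673 per-incident cap binds; insurer pays £9,673.
Out of pocket: £62,348 − £9,673 = £52,675.

£52,675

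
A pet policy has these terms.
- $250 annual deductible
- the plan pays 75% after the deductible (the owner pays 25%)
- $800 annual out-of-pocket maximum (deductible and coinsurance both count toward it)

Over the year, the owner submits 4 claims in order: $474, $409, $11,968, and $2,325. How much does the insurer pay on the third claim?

Bill 1, $474: deductible takes $250, $224 remains; coinsurance $224 × 25% = $56. Cost to owner: $306. OOP to date $306. Plan pays $474 − $306 = $168.
Bill 2, $409: deductible already satisfied, so owner's share is 25% × $409 = $102.25. Cost to owner: $102.25. OOP to date $408.25. Plan pays $409 − $102.25 = $306.75.
Bill 3, $11,968: deductible already satisfied, so owner's share is 25% × $11,968 = $2,992. OOP would hit $3,400.25 > $800, so the cap limits the owner to $800 − $408.25 = $391.75. Plan pays $11,968 − $391.75 = $11,576.25.

$11,576.25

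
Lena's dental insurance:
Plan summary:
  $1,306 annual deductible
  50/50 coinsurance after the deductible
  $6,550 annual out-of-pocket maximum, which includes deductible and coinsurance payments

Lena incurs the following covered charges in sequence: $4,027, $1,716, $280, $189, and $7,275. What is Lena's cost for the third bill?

Claim 1 — $4,027: $1,306 to deductible, leaving $2,721; 50% of $2,721 = $1,360.50. Cost to patient: $2,666.50. OOP to date $2,666.50.
Claim 2 — $1,716: deductible already satisfied, so patient's share is 50% × $1,716 = $858. Patient pays $858; OOP now $3,524.50.
Claim 3 — $280: deductible met; 50% of $280 = $140. Patient owes $140 (running OOP $3,664.50).

$140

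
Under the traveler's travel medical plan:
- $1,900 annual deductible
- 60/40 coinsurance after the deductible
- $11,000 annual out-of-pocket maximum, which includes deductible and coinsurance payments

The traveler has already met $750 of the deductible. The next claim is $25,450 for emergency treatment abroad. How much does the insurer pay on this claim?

$750 of the $1,900 deductible is already met, leaving $1,150.
The remaining $24,300 (= $25,450 − $1,150) moves to coinsurance.
Coinsurance: $24,300 × 40% = $9,720.
So the traveler owes $1,150 + $9,720 = $10,870 before any cap.
That would bring total out-of-pocket to $11,620, past the $11,000 cap. The traveler is capped at $11,000 − $750 = $10,250 on this claim.
The plan picks up $25,450 − $10,250 = $15,200.

$15,200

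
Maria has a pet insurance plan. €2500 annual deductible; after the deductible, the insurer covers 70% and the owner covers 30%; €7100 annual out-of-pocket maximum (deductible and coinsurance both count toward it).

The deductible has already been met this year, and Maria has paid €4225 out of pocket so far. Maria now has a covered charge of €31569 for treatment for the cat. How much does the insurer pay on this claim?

€28694

The deductible is already satisfied, so the full bill goes to coinsurance.
Owner's 30% share of €31569 is €9470.70.
Year-to-date out-of-pocket would reach €4225 + €9470.70 = €13695.70, above the €7100 maximum, so the owner pays only €7100 − €4225 = €2875.
The insurer covers the remainder: €31569 − €2875 = €28694.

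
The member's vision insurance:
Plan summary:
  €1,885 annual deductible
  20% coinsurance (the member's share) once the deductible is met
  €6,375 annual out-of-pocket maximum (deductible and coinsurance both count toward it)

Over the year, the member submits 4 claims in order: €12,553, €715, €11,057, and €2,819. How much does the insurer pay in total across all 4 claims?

Bill 1, €12,553: €1,885 finishes the deductible; €10,668 goes to coinsurance; 20% of €10,668 = €2,133.60. Member owes €4,018.60 (running OOP €4,018.60). Plan pays €12,553 − €4,018.60 = €8,534.40.
Bill 2, €715: deductible already satisfied, so member's share is 20% × €715 = €143. Member pays €143; OOP now €4,161.60. Insurer: €715 − €143 = €572.
Bill 3, €11,057: 20% coinsurance on €11,057 = €2,211.40. Member owes €2,211.40 (running OOP €6,373). Plan pays €11,057 − €2,211.40 = €8,845.60.
Bill 4, €2,819: deductible already satisfied, so member's share is 20% × €2,819 = €563.80. OOP would hit €6,936.80 > €6,375, so the cap limits the member to €6,375 − €6,373 = €2. Plan pays €2,819 − €2 = €2,817.
Insurer total = bills − member's total = €27,144 − €6,375 = €20,769.

€20,769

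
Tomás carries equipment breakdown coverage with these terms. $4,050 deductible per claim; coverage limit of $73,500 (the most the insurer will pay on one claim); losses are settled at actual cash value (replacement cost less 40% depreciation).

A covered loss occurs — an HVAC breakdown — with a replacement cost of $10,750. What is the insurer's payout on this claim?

Depreciate 40%: the covered value is $10,750 × 0.6 = $6,450.
Subtract the deductible: $6,450 − $4,050 = $2,400.
$2,400 is within the $73,500 limit, so the insurer pays $2,400.

$2,400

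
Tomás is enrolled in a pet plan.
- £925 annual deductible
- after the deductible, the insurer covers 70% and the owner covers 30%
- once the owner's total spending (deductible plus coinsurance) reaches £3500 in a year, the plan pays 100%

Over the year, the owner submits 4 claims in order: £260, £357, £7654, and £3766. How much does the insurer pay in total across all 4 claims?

£8537

Claim 1 (£260): fully absorbed by the deductible. Owner pays £260; OOP now £260. Insurer: £260 − £260 = £0.
Claim 2 (£357): all of it applies to the deductible. Owner owes £357 (running OOP £617). Plan pays £357 − £357 = £0.
Claim 3 (£7654): £308 finishes the deductible; £7346 goes to coinsurance; 30% of £7346 = £2203.80. Owner owes £2511.80 (running OOP £3128.80). Insurer: £7654 − £2511.80 = £5142.20.
Claim 4 (£3766): deductible already satisfied, so owner's share is 30% × £3766 = £1129.80. OOP would hit £4258.60 > £3500, so the cap limits the owner to £3500 − £3128.80 = £371.20. Insurer: £3766 − £371.20 = £3394.80.
Insurer total = bills − owner's total = £12037 − £3500 = £8537.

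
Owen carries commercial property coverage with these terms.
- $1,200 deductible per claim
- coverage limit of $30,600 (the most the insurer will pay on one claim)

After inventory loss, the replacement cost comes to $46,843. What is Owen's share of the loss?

Subtract the deductible: $46,843 − $1,200 = $45,643.
The $30,600 per-incident cap binds; insurer pays $30,600.
Business's share is the uncovered remainder: $46,843 − $30,600 = $16,243.

$16,243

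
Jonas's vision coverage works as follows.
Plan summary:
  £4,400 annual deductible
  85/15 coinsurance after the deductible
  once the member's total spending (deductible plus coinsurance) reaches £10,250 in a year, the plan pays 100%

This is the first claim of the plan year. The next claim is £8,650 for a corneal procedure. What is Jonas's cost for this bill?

The full £4,400 deductible is still open; £4,400 of this bill applies to it.
After the £4,400 deductible portion, £8,650 − £4,400 = £4,250 is subject to coinsurance.
Member's 15% share of £4,250 is £637.50.
Member responsibility before any cap: £4,400 + £637.50 = £5,037.50.
Total out-of-pocket so far would be £0 + £5,037.50 = £5,037.50, below the £10,250 cap — no reduction.

£5,037.50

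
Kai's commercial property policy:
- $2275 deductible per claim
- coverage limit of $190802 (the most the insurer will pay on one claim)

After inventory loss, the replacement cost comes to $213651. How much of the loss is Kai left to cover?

$22849

After the deductible, $213651 − $2275 = $211376 remains.
$211376 exceeds the $190802 limit, so the insurer pays the limit: $190802.
The business bears the rest of the original loss: $213651 − $190802 = $22849.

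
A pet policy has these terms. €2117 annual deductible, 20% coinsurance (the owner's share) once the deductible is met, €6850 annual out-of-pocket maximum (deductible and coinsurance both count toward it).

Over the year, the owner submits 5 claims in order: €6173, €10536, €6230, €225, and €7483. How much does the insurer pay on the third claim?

Bill 1, €6173: €2117 finishes the deductible; €4056 goes to coinsurance; owner's 20% is €811.20. Cost to owner: €2928.20. OOP to date €2928.20. Insurer: €6173 − €2928.20 = €3244.80.
Bill 2, €10536: 20% coinsurance on €10536 = €2107.20. Owner pays €2107.20; OOP now €5035.40. Insurer: €10536 − €2107.20 = €8428.80.
Bill 3, €6230: deductible already satisfied, so owner's share is 20% × €6230 = €1246. Cost to owner: €1246. OOP to date €6281.40. Insurer: €6230 − €1246 = €4984.

€4984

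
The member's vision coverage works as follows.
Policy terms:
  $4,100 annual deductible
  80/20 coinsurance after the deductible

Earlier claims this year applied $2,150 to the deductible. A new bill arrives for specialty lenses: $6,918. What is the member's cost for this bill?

Deductible still to meet: $4,100 − $2,150 = $1,950.
After the $1,950 deductible portion, $6,918 − $1,950 = $4,968 is subject to coinsurance.
20% of $4,968 = $993.60 falls to the member.
Member responsibility: $1,950 + $993.60 = $2,943.60.

$2,943.60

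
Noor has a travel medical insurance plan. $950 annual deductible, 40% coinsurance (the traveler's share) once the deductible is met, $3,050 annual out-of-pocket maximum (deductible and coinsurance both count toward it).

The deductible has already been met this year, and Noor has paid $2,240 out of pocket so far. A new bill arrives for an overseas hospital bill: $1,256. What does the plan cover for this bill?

$753.60

The deductible is already satisfied, so the full bill goes to coinsurance.
Coinsurance: $1,256 × 40% = $502.40.
Total out-of-pocket so far would be $2,240 + $502.40 = $2,742.40, below the $3,050 cap — no reduction.
The plan picks up $1,256 − $502.40 = $753.60.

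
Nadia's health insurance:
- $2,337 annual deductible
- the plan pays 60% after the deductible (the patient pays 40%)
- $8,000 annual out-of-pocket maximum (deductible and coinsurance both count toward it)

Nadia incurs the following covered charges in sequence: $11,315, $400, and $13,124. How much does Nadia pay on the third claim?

$1,911.80

#1 ($11,315): $2,337 to deductible, leaving $8,978; patient's 40% is $3,591.20. Cost to patient: $5,928.20. OOP to date $5,928.20.
#2 ($400): deductible already satisfied, so patient's share is 40% × $400 = $160. Patient pays $160; OOP now $6,088.20.
#3 ($13,124): 40% coinsurance on $13,124 = $5,249.60. OOP would hit $11,337.80 > $8,000, so the cap limits the patient to $8,000 − $6,088.20 = $1,911.80.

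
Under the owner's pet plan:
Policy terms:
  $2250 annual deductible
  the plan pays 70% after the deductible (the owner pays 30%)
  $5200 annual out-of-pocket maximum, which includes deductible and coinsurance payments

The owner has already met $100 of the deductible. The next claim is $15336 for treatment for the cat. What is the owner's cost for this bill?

Remaining deductible: $2250 − $100 = $2150.
After the $2150 deductible portion, $15336 − $2150 = $13186 is subject to coinsurance.
Owner's 30% share of $13186 is $3955.80.
So the owner owes $2150 + $3955.80 = $6105.80 before any cap.
Adding $6105.80 to the $100 already spent would give $6205.80, which exceeds the $5200 cap; the owner pays just $5200 − $100 = $5100.

$5100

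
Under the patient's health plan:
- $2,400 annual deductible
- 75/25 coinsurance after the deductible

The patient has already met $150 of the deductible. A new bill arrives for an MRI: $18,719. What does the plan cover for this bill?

$150 of the $2,400 deductible is already met, leaving $2,250.
After the $2,250 deductible portion, $18,719 − $2,250 = $16,469 is subject to coinsurance.
25% of $16,469 = $4,117.25 falls to the patient.
That puts the patient's cost at $2,250 + $4,117.25 = $6,367.25.
The plan picks up $18,719 − $6,367.25 = $12,351.75.

$12,351.75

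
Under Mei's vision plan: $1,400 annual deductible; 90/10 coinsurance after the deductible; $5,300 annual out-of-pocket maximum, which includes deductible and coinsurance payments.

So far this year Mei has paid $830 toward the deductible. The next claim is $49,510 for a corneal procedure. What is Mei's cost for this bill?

Deductible still to meet: $1,400 − $830 = $570.
After the $570 deductible portion, $49,510 − $570 = $48,940 is subject to coinsurance.
Member's 10% share of $48,940 is $4,894.
That puts the member's cost at $570 + $4,894 = $5,464 before any cap.
That would bring total out-of-pocket to $6,294, past the $5,300 cap. The member is capped at $5,300 − $830 = $4,470 on this claim.

$4,470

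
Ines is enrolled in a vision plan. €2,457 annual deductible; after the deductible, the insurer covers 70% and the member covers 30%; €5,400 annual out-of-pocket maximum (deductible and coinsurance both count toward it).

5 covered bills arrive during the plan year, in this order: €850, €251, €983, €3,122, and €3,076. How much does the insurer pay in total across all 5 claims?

€4,077.50

Bill 1, €850: fully absorbed by the deductible. Member owes €850 (running OOP €850). Insurer: €850 − €850 = €0.
Bill 2, €251: all of it applies to the deductible. Cost to member: €251. OOP to date €1,101. Insurer: €251 − €251 = €0.
Bill 3, €983: entire amount goes to the deductible. Cost to member: €983. OOP to date €2,084. Insurer: €983 − €983 = €0.
Bill 4, €3,122: €373 to deductible, leaving €2,749; member's 30% is €824.70. Cost to member: €1,197.70. OOP to date €3,281.70. Insurer: €3,122 − €1,197.70 = €1,924.30.
Bill 5, €3,076: deductible met; 30% of €3,076 = €922.80. Member owes €922.80 (running OOP €4,204.50). Insurer: €3,076 − €922.80 = €2,153.20.
Insurer total: €0 + €0 + €0 + €1,924.30 + €2,153.20 = €4,077.50.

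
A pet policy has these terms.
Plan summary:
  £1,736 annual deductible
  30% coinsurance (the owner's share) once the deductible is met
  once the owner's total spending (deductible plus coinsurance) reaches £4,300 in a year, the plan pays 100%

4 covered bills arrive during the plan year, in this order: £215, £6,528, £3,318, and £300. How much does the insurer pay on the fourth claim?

Claim 1 — £215: entire amount goes to the deductible. Owner pays £215; OOP now £215. Plan pays £215 − £215 = £0.
Claim 2 — £6,528: £1,521 finishes the deductible; £5,007 goes to coinsurance; owner's 30% is £1,502.10. Owner pays £3,023.10; OOP now £3,238.10. Plan pays £6,528 − £3,023.10 = £3,504.90.
Claim 3 — £3,318: deductible already satisfied, so owner's share is 30% × £3,318 = £995.40. Owner owes £995.40 (running OOP £4,233.50). Insurer: £3,318 − £995.40 = £2,322.60.
Claim 4 — £300: 30% coinsurance on £300 = £90. Adding that to £4,233.50 gives £4,323.50, past the £4,300 cap; owner pays only £4,300 − £4,233.50 = £66.50. Plan pays £300 − £66.50 = £233.50.

£233.50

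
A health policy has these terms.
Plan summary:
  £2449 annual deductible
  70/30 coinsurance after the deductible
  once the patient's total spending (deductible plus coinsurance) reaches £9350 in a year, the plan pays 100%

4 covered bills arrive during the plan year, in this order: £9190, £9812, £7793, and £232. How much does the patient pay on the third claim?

£1935.10

Bill 1, £9190: £2449 to deductible, leaving £6741; patient's 30% is £2022.30. Cost to patient: £4471.30. OOP to date £4471.30.
Bill 2, £9812: deductible met; 30% of £9812 = £2943.60. Patient owes £2943.60 (running OOP £7414.90).
Bill 3, £7793: deductible met; 30% of £7793 = £2337.90. OOP would hit £9752.80 > £9350, so the cap limits the patient to £9350 − £7414.90 = £1935.10.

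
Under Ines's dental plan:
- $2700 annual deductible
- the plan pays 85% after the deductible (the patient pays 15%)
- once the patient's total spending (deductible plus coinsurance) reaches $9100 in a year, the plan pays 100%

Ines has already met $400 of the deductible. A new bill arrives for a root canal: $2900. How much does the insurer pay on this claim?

$510

$400 of the $2700 deductible is already met, leaving $2300.
The remaining $600 (= $2900 − $2300) moves to coinsurance.
Patient's 15% share of $600 is $90.
So the patient owes $2300 + $90 = $2390 before any cap.
Total out-of-pocket so far would be $400 + $2390 = $2790, below the $9100 cap — no reduction.
The plan picks up $2900 − $2390 = $510.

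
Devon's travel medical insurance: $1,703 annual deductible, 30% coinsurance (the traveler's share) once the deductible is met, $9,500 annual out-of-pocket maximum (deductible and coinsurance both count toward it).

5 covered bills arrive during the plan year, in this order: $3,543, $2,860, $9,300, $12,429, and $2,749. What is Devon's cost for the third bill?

$2,790

Bill 1, $3,543: $1,703 to deductible, leaving $1,840; 30% of $1,840 = $552. Cost to traveler: $2,255. OOP to date $2,255.
Bill 2, $2,860: 30% coinsurance on $2,860 = $858. Cost to traveler: $858. OOP to date $3,113.
Bill 3, $9,300: deductible already satisfied, so traveler's share is 30% × $9,300 = $2,790. Traveler owes $2,790 (running OOP $5,903).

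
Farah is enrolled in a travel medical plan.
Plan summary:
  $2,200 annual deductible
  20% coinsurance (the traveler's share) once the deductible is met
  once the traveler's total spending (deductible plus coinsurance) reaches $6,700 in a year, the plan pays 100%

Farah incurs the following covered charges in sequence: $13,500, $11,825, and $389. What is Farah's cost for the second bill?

$2,240

Claim 1 ($13,500): $2,200 to deductible, leaving $11,300; 20% of $11,300 = $2,260. Cost to traveler: $4,460. OOP to date $4,460.
Claim 2 ($11,825): 20% coinsurance on $11,825 = $2,365. OOP would hit $6,825 > $6,700, so the cap limits the traveler to $6,700 − $4,460 = $2,240.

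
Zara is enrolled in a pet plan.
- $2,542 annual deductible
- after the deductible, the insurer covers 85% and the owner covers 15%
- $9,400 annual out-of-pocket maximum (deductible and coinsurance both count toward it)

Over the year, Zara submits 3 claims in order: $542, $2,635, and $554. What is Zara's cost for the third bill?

Claim 1 — $542: all of it applies to the deductible. Owner pays $542; OOP now $542.
Claim 2 — $2,635: $2,000 finishes the deductible; $635 goes to coinsurance; owner's 15% is $95.25. Owner pays $2,095.25; OOP now $2,637.25.
Claim 3 — $554: 15% coinsurance on $554 = $83.10. Owner owes $83.10 (running OOP $2,720.35).

$83.10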